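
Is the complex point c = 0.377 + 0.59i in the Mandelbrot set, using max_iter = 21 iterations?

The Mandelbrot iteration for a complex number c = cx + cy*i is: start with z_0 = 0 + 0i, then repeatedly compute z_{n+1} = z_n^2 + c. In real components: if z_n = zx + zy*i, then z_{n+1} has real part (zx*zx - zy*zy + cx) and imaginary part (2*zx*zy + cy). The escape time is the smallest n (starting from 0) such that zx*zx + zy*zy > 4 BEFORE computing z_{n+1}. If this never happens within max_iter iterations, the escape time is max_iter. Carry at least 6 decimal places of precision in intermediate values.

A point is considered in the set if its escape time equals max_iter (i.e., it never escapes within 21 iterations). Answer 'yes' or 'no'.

z_0 = 0 + 0i, c = 0.3770 + 0.5900i
Iter 1: z = 0.3770 + 0.5900i, |z|^2 = 0.4902
Iter 2: z = 0.1710 + 1.0349i, |z|^2 = 1.1002
Iter 3: z = -0.6647 + 0.9440i, |z|^2 = 1.3329
Iter 4: z = -0.0723 + -0.6649i, |z|^2 = 0.4473
Iter 5: z = -0.0599 + 0.6861i, |z|^2 = 0.4744
Iter 6: z = -0.0902 + 0.5078i, |z|^2 = 0.2660
Iter 7: z = 0.1272 + 0.4984i, |z|^2 = 0.2646
Iter 8: z = 0.1448 + 0.7168i, |z|^2 = 0.5348
Iter 9: z = -0.1159 + 0.7976i, |z|^2 = 0.6496
Iter 10: z = -0.2457 + 0.4052i, |z|^2 = 0.2246
Iter 11: z = 0.2732 + 0.3909i, |z|^2 = 0.2274
Iter 12: z = 0.2989 + 0.8036i, |z|^2 = 0.7351
Iter 13: z = -0.1794 + 1.0703i, |z|^2 = 1.1778
Iter 14: z = -0.7364 + 0.2060i, |z|^2 = 0.5847
Iter 15: z = 0.8769 + 0.2867i, |z|^2 = 0.8511
Iter 16: z = 1.0638 + 1.0927i, |z|^2 = 2.3257
Iter 17: z = 0.3145 + 2.9149i, |z|^2 = 8.5956
Escaped at iteration 17

Answer: no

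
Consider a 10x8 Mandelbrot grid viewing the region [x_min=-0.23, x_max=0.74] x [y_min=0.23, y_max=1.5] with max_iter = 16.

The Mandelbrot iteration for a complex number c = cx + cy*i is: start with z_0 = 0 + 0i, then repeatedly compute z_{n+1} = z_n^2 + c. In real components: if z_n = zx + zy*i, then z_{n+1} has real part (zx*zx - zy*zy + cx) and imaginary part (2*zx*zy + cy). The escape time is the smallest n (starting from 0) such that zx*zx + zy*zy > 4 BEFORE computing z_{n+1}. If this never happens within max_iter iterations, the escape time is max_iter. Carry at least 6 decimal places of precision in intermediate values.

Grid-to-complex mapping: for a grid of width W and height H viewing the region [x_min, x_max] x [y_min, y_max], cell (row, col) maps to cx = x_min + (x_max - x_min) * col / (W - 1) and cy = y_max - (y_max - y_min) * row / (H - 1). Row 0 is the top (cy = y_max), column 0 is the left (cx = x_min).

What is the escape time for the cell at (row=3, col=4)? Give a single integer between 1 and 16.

z_0 = 0 + 0i, c = 0.2011 + 0.9557i
Iter 1: z = 0.2011 + 0.9557i, |z|^2 = 0.9538
Iter 2: z = -0.6718 + 1.3401i, |z|^2 = 2.2473
Iter 3: z = -1.1435 + -0.8450i, |z|^2 = 2.0215
Iter 4: z = 0.7946 + 2.8881i, |z|^2 = 8.9725
Escaped at iteration 4

Answer: 4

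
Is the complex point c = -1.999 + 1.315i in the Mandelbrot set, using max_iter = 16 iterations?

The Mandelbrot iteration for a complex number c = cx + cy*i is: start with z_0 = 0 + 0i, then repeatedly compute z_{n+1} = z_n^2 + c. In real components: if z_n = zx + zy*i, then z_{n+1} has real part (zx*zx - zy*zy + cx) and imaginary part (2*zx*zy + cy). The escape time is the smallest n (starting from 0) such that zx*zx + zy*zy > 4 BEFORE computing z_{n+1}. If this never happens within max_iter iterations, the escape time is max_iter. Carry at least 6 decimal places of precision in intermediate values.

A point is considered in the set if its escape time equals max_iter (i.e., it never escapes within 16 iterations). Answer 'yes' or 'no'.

z_0 = 0 + 0i, c = -1.9990 + 1.3150i
Iter 1: z = -1.9990 + 1.3150i, |z|^2 = 5.7252
Escaped at iteration 1

Answer: no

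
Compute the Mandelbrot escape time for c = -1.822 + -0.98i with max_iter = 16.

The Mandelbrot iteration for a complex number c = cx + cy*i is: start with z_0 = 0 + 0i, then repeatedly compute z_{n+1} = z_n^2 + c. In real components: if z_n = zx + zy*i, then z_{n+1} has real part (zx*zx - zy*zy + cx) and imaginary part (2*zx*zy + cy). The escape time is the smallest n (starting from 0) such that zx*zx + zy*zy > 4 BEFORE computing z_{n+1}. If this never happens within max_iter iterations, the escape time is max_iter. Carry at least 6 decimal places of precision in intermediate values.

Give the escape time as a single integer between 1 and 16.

z_0 = 0 + 0i, c = -1.8220 + -0.9800i
Iter 1: z = -1.8220 + -0.9800i, |z|^2 = 4.2801
Escaped at iteration 1

Answer: 1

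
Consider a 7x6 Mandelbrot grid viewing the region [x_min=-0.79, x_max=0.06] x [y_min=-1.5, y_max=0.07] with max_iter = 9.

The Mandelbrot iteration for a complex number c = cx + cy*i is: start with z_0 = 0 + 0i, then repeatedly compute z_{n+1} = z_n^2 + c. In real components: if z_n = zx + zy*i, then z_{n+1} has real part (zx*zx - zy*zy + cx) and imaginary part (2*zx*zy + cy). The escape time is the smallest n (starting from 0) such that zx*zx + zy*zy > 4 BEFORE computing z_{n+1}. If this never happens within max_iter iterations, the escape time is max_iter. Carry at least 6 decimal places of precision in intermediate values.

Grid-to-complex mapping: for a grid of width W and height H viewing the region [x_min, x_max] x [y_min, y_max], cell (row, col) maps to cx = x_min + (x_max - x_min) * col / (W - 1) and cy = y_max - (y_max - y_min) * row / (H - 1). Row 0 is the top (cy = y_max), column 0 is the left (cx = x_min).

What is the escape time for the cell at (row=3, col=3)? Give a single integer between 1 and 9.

z_0 = 0 + 0i, c = -0.3650 + -0.8720i
Iter 1: z = -0.3650 + -0.8720i, |z|^2 = 0.8936
Iter 2: z = -0.9922 + -0.2354i, |z|^2 = 1.0398
Iter 3: z = 0.5639 + -0.4048i, |z|^2 = 0.4819
Iter 4: z = -0.2108 + -1.3286i, |z|^2 = 1.8096
Iter 5: z = -2.0857 + -0.3118i, |z|^2 = 4.4473
Escaped at iteration 5

Answer: 5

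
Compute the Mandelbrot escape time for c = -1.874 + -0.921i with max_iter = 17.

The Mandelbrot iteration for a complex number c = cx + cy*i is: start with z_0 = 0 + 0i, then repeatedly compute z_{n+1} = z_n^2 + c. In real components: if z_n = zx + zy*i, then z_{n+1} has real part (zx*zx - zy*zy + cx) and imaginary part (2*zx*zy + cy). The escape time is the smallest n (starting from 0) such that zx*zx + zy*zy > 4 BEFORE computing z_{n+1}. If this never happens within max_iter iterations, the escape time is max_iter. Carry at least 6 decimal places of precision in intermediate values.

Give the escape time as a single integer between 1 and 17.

z_0 = 0 + 0i, c = -1.8740 + -0.9210i
Iter 1: z = -1.8740 + -0.9210i, |z|^2 = 4.3601
Escaped at iteration 1

Answer: 1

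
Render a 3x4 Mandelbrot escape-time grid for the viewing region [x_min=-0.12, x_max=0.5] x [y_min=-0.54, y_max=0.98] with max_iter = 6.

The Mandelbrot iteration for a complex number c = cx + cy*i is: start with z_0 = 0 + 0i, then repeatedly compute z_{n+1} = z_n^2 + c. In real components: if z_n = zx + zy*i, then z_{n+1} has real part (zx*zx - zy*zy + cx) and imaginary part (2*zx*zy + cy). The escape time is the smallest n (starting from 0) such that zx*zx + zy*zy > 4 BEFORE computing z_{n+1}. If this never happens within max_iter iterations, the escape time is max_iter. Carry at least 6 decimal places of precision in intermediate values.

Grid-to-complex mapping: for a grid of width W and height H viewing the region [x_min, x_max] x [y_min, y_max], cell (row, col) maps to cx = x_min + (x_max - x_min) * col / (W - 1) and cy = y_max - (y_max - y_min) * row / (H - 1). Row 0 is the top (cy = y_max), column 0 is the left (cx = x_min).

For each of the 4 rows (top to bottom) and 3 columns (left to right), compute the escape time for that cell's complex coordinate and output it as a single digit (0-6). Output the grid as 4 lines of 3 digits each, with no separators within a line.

(row=0, col=0): c = -0.1200 + 0.9800i → escape time 6
(row=0, col=1): c = 0.1900 + 0.9800i → escape time 4
(row=0, col=2): c = 0.5000 + 0.9800i → escape time 3
(row=1, col=0): c = -0.1200 + 0.4733i → escape time 6
(row=1, col=1): c = 0.1900 + 0.4733i → escape time 6
(row=1, col=2): c = 0.5000 + 0.4733i → escape time 5
(row=2, col=0): c = -0.1200 + -0.0333i → escape time 6
(row=2, col=1): c = 0.1900 + -0.0333i → escape time 6
(row=2, col=2): c = 0.5000 + -0.0333i → escape time 5
(row=3, col=0): c = -0.1200 + -0.5400i → escape time 6
(row=3, col=1): c = 0.1900 + -0.5400i → escape time 6
(row=3, col=2): c = 0.5000 + -0.5400i → escape time 5

Answer: 643
665
665
665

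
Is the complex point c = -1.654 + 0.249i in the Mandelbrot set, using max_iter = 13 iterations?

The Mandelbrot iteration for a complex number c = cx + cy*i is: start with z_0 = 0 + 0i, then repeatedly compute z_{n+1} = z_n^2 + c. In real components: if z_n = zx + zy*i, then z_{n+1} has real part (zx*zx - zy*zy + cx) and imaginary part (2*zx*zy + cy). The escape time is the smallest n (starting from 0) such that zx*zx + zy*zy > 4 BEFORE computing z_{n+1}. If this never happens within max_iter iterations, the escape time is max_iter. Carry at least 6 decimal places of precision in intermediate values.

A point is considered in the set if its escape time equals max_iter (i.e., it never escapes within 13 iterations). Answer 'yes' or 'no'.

Answer: no

Derivation:
z_0 = 0 + 0i, c = -1.6540 + 0.2490i
Iter 1: z = -1.6540 + 0.2490i, |z|^2 = 2.7977
Iter 2: z = 1.0197 + -0.5747i, |z|^2 = 1.3701
Iter 3: z = -0.9445 + -0.9230i, |z|^2 = 1.7440
Iter 4: z = -1.6140 + 1.9925i, |z|^2 = 6.5753
Escaped at iteration 4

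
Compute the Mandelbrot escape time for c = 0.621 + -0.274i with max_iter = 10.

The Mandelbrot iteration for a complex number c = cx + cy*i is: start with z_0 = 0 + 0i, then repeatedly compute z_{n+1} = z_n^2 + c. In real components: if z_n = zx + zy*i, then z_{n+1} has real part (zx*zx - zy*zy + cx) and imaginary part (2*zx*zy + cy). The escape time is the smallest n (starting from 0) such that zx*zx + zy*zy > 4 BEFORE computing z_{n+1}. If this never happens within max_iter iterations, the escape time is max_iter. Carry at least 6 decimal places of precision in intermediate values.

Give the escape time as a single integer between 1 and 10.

z_0 = 0 + 0i, c = 0.6210 + -0.2740i
Iter 1: z = 0.6210 + -0.2740i, |z|^2 = 0.4607
Iter 2: z = 0.9316 + -0.6143i, |z|^2 = 1.2452
Iter 3: z = 1.1114 + -1.4185i, |z|^2 = 3.2475
Iter 4: z = -0.1559 + -3.4272i, |z|^2 = 11.7702
Escaped at iteration 4

Answer: 4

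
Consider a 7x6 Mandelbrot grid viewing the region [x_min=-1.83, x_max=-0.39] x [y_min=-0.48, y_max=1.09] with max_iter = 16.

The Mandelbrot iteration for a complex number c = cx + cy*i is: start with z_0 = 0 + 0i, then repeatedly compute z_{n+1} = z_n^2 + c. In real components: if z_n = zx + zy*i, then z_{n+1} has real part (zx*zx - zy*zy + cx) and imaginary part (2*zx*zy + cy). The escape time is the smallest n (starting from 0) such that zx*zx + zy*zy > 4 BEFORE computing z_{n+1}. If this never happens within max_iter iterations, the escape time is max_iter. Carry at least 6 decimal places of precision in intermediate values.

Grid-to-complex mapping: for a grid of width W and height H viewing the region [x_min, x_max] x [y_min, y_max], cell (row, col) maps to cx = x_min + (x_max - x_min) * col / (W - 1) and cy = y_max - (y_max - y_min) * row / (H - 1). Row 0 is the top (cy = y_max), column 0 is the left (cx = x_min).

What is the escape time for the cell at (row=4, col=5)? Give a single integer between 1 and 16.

Answer: 16

Derivation:
z_0 = 0 + 0i, c = -0.6300 + -0.1660i
Iter 1: z = -0.6300 + -0.1660i, |z|^2 = 0.4245
Iter 2: z = -0.2607 + 0.0432i, |z|^2 = 0.0698
Iter 3: z = -0.5639 + -0.1885i, |z|^2 = 0.3535
Iter 4: z = -0.3475 + 0.0466i, |z|^2 = 0.1229
Iter 5: z = -0.5114 + -0.1984i, |z|^2 = 0.3009
Iter 6: z = -0.4078 + 0.0369i, |z|^2 = 0.1677
Iter 7: z = -0.4650 + -0.1961i, |z|^2 = 0.2547
Iter 8: z = -0.4522 + 0.0164i, |z|^2 = 0.2048
Iter 9: z = -0.4258 + -0.1808i, |z|^2 = 0.2140
Iter 10: z = -0.4814 + -0.0120i, |z|^2 = 0.2319
Iter 11: z = -0.3984 + -0.1544i, |z|^2 = 0.1826
Iter 12: z = -0.4951 + -0.0429i, |z|^2 = 0.2470
Iter 13: z = -0.3867 + -0.1235i, |z|^2 = 0.1648
Iter 14: z = -0.4957 + -0.0705i, |z|^2 = 0.2507
Iter 15: z = -0.3892 + -0.0961i, |z|^2 = 0.1607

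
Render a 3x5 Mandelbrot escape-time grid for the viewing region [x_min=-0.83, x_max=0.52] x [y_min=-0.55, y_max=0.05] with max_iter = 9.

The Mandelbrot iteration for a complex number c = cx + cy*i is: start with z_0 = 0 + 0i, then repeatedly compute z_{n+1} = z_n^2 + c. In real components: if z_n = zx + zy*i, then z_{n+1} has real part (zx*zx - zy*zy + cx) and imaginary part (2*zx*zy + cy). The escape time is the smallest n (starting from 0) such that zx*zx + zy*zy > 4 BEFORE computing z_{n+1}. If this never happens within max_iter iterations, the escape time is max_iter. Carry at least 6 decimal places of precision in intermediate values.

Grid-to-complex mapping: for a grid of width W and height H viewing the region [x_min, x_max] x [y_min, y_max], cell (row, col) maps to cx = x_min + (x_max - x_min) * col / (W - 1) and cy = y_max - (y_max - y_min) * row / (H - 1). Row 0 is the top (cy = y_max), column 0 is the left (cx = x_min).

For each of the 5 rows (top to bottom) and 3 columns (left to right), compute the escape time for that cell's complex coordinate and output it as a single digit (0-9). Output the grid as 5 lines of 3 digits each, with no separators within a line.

(row=0, col=0): c = -0.8300 + 0.0500i → escape time 9
(row=0, col=1): c = -0.1550 + 0.0500i → escape time 9
(row=0, col=2): c = 0.5200 + 0.0500i → escape time 5
(row=1, col=0): c = -0.8300 + -0.1000i → escape time 9
(row=1, col=1): c = -0.1550 + -0.1000i → escape time 9
(row=1, col=2): c = 0.5200 + -0.1000i → escape time 5
(row=2, col=0): c = -0.8300 + -0.2500i → escape time 9
(row=2, col=1): c = -0.1550 + -0.2500i → escape time 9
(row=2, col=2): c = 0.5200 + -0.2500i → escape time 5
(row=3, col=0): c = -0.8300 + -0.4000i → escape time 7
(row=3, col=1): c = -0.1550 + -0.4000i → escape time 9
(row=3, col=2): c = 0.5200 + -0.4000i → escape time 5
(row=4, col=0): c = -0.8300 + -0.5500i → escape time 5
(row=4, col=1): c = -0.1550 + -0.5500i → escape time 9
(row=4, col=2): c = 0.5200 + -0.5500i → escape time 4

Answer: 995
995
995
795
594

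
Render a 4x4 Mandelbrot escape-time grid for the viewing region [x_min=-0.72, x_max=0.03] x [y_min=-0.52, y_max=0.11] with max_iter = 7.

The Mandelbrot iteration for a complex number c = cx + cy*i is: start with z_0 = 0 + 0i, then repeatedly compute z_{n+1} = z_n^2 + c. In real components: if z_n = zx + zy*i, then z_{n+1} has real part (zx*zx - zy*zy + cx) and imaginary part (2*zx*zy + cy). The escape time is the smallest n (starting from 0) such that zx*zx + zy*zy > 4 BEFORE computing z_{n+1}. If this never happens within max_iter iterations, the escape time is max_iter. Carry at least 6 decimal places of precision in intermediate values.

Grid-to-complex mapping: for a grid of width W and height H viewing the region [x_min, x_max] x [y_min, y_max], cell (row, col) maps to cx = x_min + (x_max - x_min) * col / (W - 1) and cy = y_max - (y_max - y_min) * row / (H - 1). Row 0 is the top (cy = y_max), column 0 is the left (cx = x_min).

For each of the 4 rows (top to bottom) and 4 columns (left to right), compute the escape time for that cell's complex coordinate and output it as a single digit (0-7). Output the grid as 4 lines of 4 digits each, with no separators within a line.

Answer: 7777
7777
7777
6777

Derivation:
(row=0, col=0): c = -0.7200 + 0.1100i → escape time 7
(row=0, col=1): c = -0.4700 + 0.1100i → escape time 7
(row=0, col=2): c = -0.2200 + 0.1100i → escape time 7
(row=0, col=3): c = 0.0300 + 0.1100i → escape time 7
(row=1, col=0): c = -0.7200 + -0.1000i → escape time 7
(row=1, col=1): c = -0.4700 + -0.1000i → escape time 7
(row=1, col=2): c = -0.2200 + -0.1000i → escape time 7
(row=1, col=3): c = 0.0300 + -0.1000i → escape time 7
(row=2, col=0): c = -0.7200 + -0.3100i → escape time 7
(row=2, col=1): c = -0.4700 + -0.3100i → escape time 7
(row=2, col=2): c = -0.2200 + -0.3100i → escape time 7
(row=2, col=3): c = 0.0300 + -0.3100i → escape time 7
(row=3, col=0): c = -0.7200 + -0.5200i → escape time 6
(row=3, col=1): c = -0.4700 + -0.5200i → escape time 7
(row=3, col=2): c = -0.2200 + -0.5200i → escape time 7
(row=3, col=3): c = 0.0300 + -0.5200i → escape time 7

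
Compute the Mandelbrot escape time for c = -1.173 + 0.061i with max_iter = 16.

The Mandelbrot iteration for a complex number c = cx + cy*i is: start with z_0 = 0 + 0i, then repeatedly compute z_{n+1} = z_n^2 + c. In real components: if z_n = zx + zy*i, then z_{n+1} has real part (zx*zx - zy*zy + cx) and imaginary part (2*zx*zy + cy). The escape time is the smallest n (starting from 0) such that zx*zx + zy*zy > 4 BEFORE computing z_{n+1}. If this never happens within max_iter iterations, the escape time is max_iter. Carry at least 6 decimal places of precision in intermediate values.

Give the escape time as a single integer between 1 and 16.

z_0 = 0 + 0i, c = -1.1730 + 0.0610i
Iter 1: z = -1.1730 + 0.0610i, |z|^2 = 1.3797
Iter 2: z = 0.1992 + -0.0821i, |z|^2 = 0.0464
Iter 3: z = -1.1401 + 0.0283i, |z|^2 = 1.3005
Iter 4: z = 0.1259 + -0.0035i, |z|^2 = 0.0159
Iter 5: z = -1.1572 + 0.0601i, |z|^2 = 1.3426
Iter 6: z = 0.1624 + -0.0781i, |z|^2 = 0.0325
Iter 7: z = -1.1527 + 0.0356i, |z|^2 = 1.3301
Iter 8: z = 0.1545 + -0.0211i, |z|^2 = 0.0243
Iter 9: z = -1.1496 + 0.0545i, |z|^2 = 1.3245
Iter 10: z = 0.1455 + -0.0642i, |z|^2 = 0.0253
Iter 11: z = -1.1559 + 0.0423i, |z|^2 = 1.3380
Iter 12: z = 0.1614 + -0.0368i, |z|^2 = 0.0274
Iter 13: z = -1.1483 + 0.0491i, |z|^2 = 1.3210
Iter 14: z = 0.1432 + -0.0518i, |z|^2 = 0.0232
Iter 15: z = -1.1552 + 0.0462i, |z|^2 = 1.3366

Answer: 16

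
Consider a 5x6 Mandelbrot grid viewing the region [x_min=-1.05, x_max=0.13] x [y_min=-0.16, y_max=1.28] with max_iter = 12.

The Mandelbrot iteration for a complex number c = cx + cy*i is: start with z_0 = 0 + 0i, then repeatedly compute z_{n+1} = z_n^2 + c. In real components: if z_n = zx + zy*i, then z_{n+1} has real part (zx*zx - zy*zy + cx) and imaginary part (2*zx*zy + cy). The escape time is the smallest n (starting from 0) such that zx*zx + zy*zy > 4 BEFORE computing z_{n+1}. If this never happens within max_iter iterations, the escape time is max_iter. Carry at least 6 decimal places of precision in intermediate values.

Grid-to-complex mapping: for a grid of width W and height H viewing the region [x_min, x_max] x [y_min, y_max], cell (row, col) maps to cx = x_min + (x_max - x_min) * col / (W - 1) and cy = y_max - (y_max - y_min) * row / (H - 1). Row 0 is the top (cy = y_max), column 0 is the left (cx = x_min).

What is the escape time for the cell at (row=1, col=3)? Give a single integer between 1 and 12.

z_0 = 0 + 0i, c = -0.1650 + 0.9920i
Iter 1: z = -0.1650 + 0.9920i, |z|^2 = 1.0113
Iter 2: z = -1.1218 + 0.6646i, |z|^2 = 1.7003
Iter 3: z = 0.6518 + -0.4992i, |z|^2 = 0.6741
Iter 4: z = 0.0106 + 0.3412i, |z|^2 = 0.1165
Iter 5: z = -0.2813 + 0.9992i, |z|^2 = 1.0776
Iter 6: z = -1.0843 + 0.4298i, |z|^2 = 1.3604
Iter 7: z = 0.8260 + 0.0599i, |z|^2 = 0.6858
Iter 8: z = 0.5136 + 1.0910i, |z|^2 = 1.4541
Iter 9: z = -1.0915 + 2.1127i, |z|^2 = 5.6548
Escaped at iteration 9

Answer: 9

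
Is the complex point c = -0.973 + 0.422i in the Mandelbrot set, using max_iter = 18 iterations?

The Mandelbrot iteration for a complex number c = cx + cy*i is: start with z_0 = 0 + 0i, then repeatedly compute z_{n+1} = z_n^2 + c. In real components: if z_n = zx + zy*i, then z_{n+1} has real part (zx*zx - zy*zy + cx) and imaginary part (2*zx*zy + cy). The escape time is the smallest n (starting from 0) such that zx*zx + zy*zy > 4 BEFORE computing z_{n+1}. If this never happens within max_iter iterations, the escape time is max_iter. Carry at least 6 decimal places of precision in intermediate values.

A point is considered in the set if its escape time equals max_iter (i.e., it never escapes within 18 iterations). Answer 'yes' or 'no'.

z_0 = 0 + 0i, c = -0.9730 + 0.4220i
Iter 1: z = -0.9730 + 0.4220i, |z|^2 = 1.1248
Iter 2: z = -0.2044 + -0.3992i, |z|^2 = 0.2011
Iter 3: z = -1.0906 + 0.5852i, |z|^2 = 1.5318
Iter 4: z = -0.1260 + -0.8544i, |z|^2 = 0.7458
Iter 5: z = -1.6871 + 0.6373i, |z|^2 = 3.2523
Iter 6: z = 1.4671 + -1.7283i, |z|^2 = 5.1392
Escaped at iteration 6

Answer: no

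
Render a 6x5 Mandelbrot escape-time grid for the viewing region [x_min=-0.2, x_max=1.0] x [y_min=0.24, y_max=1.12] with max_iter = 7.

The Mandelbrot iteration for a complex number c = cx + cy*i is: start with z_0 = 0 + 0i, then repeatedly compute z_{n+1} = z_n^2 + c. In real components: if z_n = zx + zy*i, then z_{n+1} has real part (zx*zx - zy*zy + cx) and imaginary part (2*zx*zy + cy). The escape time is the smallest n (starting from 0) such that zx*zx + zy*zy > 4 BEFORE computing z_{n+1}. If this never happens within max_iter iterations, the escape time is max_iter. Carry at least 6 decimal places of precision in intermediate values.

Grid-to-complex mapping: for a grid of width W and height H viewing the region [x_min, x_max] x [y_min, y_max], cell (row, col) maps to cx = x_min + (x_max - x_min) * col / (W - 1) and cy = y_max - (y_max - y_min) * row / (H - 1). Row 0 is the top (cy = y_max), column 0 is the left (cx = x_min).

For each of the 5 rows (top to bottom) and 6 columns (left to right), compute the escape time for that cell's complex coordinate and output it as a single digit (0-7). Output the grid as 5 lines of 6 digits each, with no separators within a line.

(row=0, col=0): c = -0.2000 + 1.1200i → escape time 7
(row=0, col=1): c = 0.0400 + 1.1200i → escape time 4
(row=0, col=2): c = 0.2800 + 1.1200i → escape time 3
(row=0, col=3): c = 0.5200 + 1.1200i → escape time 2
(row=0, col=4): c = 0.7600 + 1.1200i → escape time 2
(row=0, col=5): c = 1.0000 + 1.1200i → escape time 2
(row=1, col=0): c = -0.2000 + 0.9000i → escape time 7
(row=1, col=1): c = 0.0400 + 0.9000i → escape time 6
(row=1, col=2): c = 0.2800 + 0.9000i → escape time 4
(row=1, col=3): c = 0.5200 + 0.9000i → escape time 3
(row=1, col=4): c = 0.7600 + 0.9000i → escape time 2
(row=1, col=5): c = 1.0000 + 0.9000i → escape time 2
(row=2, col=0): c = -0.2000 + 0.6800i → escape time 7
(row=2, col=1): c = 0.0400 + 0.6800i → escape time 7
(row=2, col=2): c = 0.2800 + 0.6800i → escape time 7
(row=2, col=3): c = 0.5200 + 0.6800i → escape time 3
(row=2, col=4): c = 0.7600 + 0.6800i → escape time 3
(row=2, col=5): c = 1.0000 + 0.6800i → escape time 2
(row=3, col=0): c = -0.2000 + 0.4600i → escape time 7
(row=3, col=1): c = 0.0400 + 0.4600i → escape time 7
(row=3, col=2): c = 0.2800 + 0.4600i → escape time 7
(row=3, col=3): c = 0.5200 + 0.4600i → escape time 5
(row=3, col=4): c = 0.7600 + 0.4600i → escape time 3
(row=3, col=5): c = 1.0000 + 0.4600i → escape time 2
(row=4, col=0): c = -0.2000 + 0.2400i → escape time 7
(row=4, col=1): c = 0.0400 + 0.2400i → escape time 7
(row=4, col=2): c = 0.2800 + 0.2400i → escape time 7
(row=4, col=3): c = 0.5200 + 0.2400i → escape time 5
(row=4, col=4): c = 0.7600 + 0.2400i → escape time 3
(row=4, col=5): c = 1.0000 + 0.2400i → escape time 2

Answer: 743222
764322
777332
777532
777532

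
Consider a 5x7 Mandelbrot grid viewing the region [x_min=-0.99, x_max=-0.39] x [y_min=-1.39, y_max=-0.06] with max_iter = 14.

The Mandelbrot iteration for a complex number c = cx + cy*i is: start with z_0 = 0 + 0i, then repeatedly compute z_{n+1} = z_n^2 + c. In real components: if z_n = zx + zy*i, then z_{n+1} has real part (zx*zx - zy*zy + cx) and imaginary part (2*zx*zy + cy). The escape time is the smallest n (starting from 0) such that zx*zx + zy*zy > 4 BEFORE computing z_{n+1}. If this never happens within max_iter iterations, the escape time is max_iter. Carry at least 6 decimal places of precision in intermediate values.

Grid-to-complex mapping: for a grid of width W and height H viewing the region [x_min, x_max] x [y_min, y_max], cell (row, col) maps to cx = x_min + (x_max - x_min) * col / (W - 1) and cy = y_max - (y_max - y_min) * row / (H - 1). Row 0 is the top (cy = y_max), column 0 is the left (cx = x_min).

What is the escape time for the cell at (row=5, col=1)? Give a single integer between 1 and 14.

z_0 = 0 + 0i, c = -0.8400 + -1.1683i
Iter 1: z = -0.8400 + -1.1683i, |z|^2 = 2.0706
Iter 2: z = -1.4994 + 0.7945i, |z|^2 = 2.8794
Iter 3: z = 0.7770 + -3.5508i, |z|^2 = 13.2118
Escaped at iteration 3

Answer: 3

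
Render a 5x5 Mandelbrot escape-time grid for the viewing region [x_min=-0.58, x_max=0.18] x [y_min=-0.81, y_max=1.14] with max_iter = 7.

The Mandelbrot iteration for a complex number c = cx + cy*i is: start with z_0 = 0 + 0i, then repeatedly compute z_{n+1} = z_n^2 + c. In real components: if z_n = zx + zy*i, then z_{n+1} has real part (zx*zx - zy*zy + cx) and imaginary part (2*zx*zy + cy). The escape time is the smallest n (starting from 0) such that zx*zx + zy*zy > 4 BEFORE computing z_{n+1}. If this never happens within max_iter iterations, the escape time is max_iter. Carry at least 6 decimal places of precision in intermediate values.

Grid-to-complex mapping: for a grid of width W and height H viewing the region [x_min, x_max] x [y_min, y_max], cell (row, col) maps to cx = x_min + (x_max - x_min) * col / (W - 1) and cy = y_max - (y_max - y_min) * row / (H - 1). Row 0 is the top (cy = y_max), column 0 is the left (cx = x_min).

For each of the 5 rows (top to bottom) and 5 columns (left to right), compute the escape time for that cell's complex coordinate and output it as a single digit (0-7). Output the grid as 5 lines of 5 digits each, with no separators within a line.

Answer: 34543
77777
77777
77777
46775

Derivation:
(row=0, col=0): c = -0.5800 + 1.1400i → escape time 3
(row=0, col=1): c = -0.3900 + 1.1400i → escape time 4
(row=0, col=2): c = -0.2000 + 1.1400i → escape time 5
(row=0, col=3): c = -0.0100 + 1.1400i → escape time 4
(row=0, col=4): c = 0.1800 + 1.1400i → escape time 3
(row=1, col=0): c = -0.5800 + 0.6525i → escape time 7
(row=1, col=1): c = -0.3900 + 0.6525i → escape time 7
(row=1, col=2): c = -0.2000 + 0.6525i → escape time 7
(row=1, col=3): c = -0.0100 + 0.6525i → escape time 7
(row=1, col=4): c = 0.1800 + 0.6525i → escape time 7
(row=2, col=0): c = -0.5800 + 0.1650i → escape time 7
(row=2, col=1): c = -0.3900 + 0.1650i → escape time 7
(row=2, col=2): c = -0.2000 + 0.1650i → escape time 7
(row=2, col=3): c = -0.0100 + 0.1650i → escape time 7
(row=2, col=4): c = 0.1800 + 0.1650i → escape time 7
(row=3, col=0): c = -0.5800 + -0.3225i → escape time 7
(row=3, col=1): c = -0.3900 + -0.3225i → escape time 7
(row=3, col=2): c = -0.2000 + -0.3225i → escape time 7
(row=3, col=3): c = -0.0100 + -0.3225i → escape time 7
(row=3, col=4): c = 0.1800 + -0.3225i → escape time 7
(row=4, col=0): c = -0.5800 + -0.8100i → escape time 4
(row=4, col=1): c = -0.3900 + -0.8100i → escape time 6
(row=4, col=2): c = -0.2000 + -0.8100i → escape time 7
(row=4, col=3): c = -0.0100 + -0.8100i → escape time 7
(row=4, col=4): c = 0.1800 + -0.8100i → escape time 5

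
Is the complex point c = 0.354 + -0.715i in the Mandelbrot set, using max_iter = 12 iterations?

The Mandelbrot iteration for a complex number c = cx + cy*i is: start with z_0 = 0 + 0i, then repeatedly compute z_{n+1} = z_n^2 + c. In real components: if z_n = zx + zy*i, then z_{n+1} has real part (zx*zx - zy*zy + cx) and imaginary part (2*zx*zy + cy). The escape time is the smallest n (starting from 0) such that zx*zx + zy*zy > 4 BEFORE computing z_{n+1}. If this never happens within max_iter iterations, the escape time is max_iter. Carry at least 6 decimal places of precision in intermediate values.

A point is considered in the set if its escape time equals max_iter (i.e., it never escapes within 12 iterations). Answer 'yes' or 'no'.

z_0 = 0 + 0i, c = 0.3540 + -0.7150i
Iter 1: z = 0.3540 + -0.7150i, |z|^2 = 0.6365
Iter 2: z = -0.0319 + -1.2212i, |z|^2 = 1.4924
Iter 3: z = -1.1364 + -0.6371i, |z|^2 = 1.6972
Iter 4: z = 1.2395 + 0.7329i, |z|^2 = 2.0734
Iter 5: z = 1.3532 + 1.1017i, |z|^2 = 3.0449
Iter 6: z = 0.9713 + 2.2667i, |z|^2 = 6.0811
Escaped at iteration 6

Answer: no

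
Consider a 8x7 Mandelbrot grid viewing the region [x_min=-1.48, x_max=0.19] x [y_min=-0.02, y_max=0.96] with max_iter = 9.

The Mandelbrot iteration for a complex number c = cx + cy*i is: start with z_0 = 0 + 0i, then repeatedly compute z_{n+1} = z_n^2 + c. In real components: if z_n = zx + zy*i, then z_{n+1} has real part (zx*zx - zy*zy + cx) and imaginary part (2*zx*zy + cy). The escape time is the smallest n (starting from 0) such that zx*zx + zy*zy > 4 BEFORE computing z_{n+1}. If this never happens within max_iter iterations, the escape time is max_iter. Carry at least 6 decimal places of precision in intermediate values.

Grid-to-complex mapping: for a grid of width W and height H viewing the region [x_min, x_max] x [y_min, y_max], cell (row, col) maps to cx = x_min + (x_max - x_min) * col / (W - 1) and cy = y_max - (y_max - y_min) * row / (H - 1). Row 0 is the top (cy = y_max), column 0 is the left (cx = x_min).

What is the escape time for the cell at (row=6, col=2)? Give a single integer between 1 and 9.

Answer: 9

Derivation:
z_0 = 0 + 0i, c = -1.0029 + -0.0200i
Iter 1: z = -1.0029 + -0.0200i, |z|^2 = 1.0061
Iter 2: z = 0.0025 + 0.0201i, |z|^2 = 0.0004
Iter 3: z = -1.0033 + -0.0199i, |z|^2 = 1.0069
Iter 4: z = 0.0033 + 0.0199i, |z|^2 = 0.0004
Iter 5: z = -1.0032 + -0.0199i, |z|^2 = 1.0069
Iter 6: z = 0.0032 + 0.0199i, |z|^2 = 0.0004
Iter 7: z = -1.0032 + -0.0199i, |z|^2 = 1.0069
Iter 8: z = 0.0032 + 0.0199i, |z|^2 = 0.0004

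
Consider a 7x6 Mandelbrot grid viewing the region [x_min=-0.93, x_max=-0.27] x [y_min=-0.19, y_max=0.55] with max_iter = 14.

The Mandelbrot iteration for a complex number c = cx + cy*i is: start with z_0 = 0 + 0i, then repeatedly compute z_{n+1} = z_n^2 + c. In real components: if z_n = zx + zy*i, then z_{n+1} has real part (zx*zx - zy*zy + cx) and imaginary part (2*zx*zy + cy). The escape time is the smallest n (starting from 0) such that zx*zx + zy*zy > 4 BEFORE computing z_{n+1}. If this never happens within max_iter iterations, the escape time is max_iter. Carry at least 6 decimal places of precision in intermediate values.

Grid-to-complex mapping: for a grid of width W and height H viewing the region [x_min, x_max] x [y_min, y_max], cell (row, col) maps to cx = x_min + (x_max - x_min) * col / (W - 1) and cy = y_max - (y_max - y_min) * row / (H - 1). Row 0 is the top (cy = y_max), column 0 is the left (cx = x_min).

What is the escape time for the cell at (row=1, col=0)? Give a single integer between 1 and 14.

z_0 = 0 + 0i, c = -0.9300 + 0.4020i
Iter 1: z = -0.9300 + 0.4020i, |z|^2 = 1.0265
Iter 2: z = -0.2267 + -0.3457i, |z|^2 = 0.1709
Iter 3: z = -0.9981 + 0.5588i, |z|^2 = 1.3085
Iter 4: z = -0.2459 + -0.7134i, |z|^2 = 0.5694
Iter 5: z = -1.3785 + 0.7529i, |z|^2 = 2.4671
Iter 6: z = 0.4033 + -1.6738i, |z|^2 = 2.9641
Iter 7: z = -3.5688 + -0.9480i, |z|^2 = 13.6351
Escaped at iteration 7

Answer: 7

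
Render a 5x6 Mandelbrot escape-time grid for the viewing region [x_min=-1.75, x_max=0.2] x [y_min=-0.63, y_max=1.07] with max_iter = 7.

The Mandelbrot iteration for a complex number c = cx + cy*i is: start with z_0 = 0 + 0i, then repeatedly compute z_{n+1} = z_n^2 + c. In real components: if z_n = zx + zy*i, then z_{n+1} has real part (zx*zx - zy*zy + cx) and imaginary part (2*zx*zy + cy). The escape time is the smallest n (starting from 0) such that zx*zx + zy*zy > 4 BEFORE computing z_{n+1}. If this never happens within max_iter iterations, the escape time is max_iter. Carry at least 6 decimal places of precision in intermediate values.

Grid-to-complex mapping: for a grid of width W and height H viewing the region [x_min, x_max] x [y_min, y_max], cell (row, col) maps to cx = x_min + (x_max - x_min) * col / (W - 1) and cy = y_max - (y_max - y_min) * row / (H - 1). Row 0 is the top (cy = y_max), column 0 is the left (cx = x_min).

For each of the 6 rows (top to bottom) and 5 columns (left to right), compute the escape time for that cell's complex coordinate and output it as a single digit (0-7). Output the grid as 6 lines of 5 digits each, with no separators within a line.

(row=0, col=0): c = -1.7500 + 1.0700i → escape time 1
(row=0, col=1): c = -1.2625 + 1.0700i → escape time 3
(row=0, col=2): c = -0.7750 + 1.0700i → escape time 3
(row=0, col=3): c = -0.2875 + 1.0700i → escape time 5
(row=0, col=4): c = 0.2000 + 1.0700i → escape time 3
(row=1, col=0): c = -1.7500 + 0.7300i → escape time 3
(row=1, col=1): c = -1.2625 + 0.7300i → escape time 3
(row=1, col=2): c = -0.7750 + 0.7300i → escape time 4
(row=1, col=3): c = -0.2875 + 0.7300i → escape time 7
(row=1, col=4): c = 0.2000 + 0.7300i → escape time 6
(row=2, col=0): c = -1.7500 + 0.3900i → escape time 3
(row=2, col=1): c = -1.2625 + 0.3900i → escape time 7
(row=2, col=2): c = -0.7750 + 0.3900i → escape time 7
(row=2, col=3): c = -0.2875 + 0.3900i → escape time 7
(row=2, col=4): c = 0.2000 + 0.3900i → escape time 7
(row=3, col=0): c = -1.7500 + 0.0500i → escape time 7
(row=3, col=1): c = -1.2625 + 0.0500i → escape time 7
(row=3, col=2): c = -0.7750 + 0.0500i → escape time 7
(row=3, col=3): c = -0.2875 + 0.0500i → escape time 7
(row=3, col=4): c = 0.2000 + 0.0500i → escape time 7
(row=4, col=0): c = -1.7500 + -0.2900i → escape time 4
(row=4, col=1): c = -1.2625 + -0.2900i → escape time 7
(row=4, col=2): c = -0.7750 + -0.2900i → escape time 7
(row=4, col=3): c = -0.2875 + -0.2900i → escape time 7
(row=4, col=4): c = 0.2000 + -0.2900i → escape time 7
(row=5, col=0): c = -1.7500 + -0.6300i → escape time 3
(row=5, col=1): c = -1.2625 + -0.6300i → escape time 3
(row=5, col=2): c = -0.7750 + -0.6300i → escape time 5
(row=5, col=3): c = -0.2875 + -0.6300i → escape time 7
(row=5, col=4): c = 0.2000 + -0.6300i → escape time 7

Answer: 13353
33476
37777
77777
47777
33577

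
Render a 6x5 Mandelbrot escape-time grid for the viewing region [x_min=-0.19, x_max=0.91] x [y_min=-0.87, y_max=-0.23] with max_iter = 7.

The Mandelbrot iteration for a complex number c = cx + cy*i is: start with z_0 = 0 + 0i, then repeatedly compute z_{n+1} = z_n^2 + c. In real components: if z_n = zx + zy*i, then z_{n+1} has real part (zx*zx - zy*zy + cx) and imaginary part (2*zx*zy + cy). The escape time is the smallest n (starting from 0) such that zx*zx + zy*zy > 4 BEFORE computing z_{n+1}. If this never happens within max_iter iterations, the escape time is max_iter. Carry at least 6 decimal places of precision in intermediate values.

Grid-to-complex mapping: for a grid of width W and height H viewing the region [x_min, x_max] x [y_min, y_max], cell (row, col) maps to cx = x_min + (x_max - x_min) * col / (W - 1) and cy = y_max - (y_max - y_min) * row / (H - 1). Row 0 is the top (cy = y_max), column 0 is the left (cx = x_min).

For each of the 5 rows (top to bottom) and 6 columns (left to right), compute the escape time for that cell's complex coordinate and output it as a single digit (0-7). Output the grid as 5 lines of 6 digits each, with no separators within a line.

Answer: 777633
777733
777532
776432
774322

Derivation:
(row=0, col=0): c = -0.1900 + -0.2300i → escape time 7
(row=0, col=1): c = 0.0300 + -0.2300i → escape time 7
(row=0, col=2): c = 0.2500 + -0.2300i → escape time 7
(row=0, col=3): c = 0.4700 + -0.2300i → escape time 6
(row=0, col=4): c = 0.6900 + -0.2300i → escape time 3
(row=0, col=5): c = 0.9100 + -0.2300i → escape time 3
(row=1, col=0): c = -0.1900 + -0.3900i → escape time 7
(row=1, col=1): c = 0.0300 + -0.3900i → escape time 7
(row=1, col=2): c = 0.2500 + -0.3900i → escape time 7
(row=1, col=3): c = 0.4700 + -0.3900i → escape time 7
(row=1, col=4): c = 0.6900 + -0.3900i → escape time 3
(row=1, col=5): c = 0.9100 + -0.3900i → escape time 3
(row=2, col=0): c = -0.1900 + -0.5500i → escape time 7
(row=2, col=1): c = 0.0300 + -0.5500i → escape time 7
(row=2, col=2): c = 0.2500 + -0.5500i → escape time 7
(row=2, col=3): c = 0.4700 + -0.5500i → escape time 5
(row=2, col=4): c = 0.6900 + -0.5500i → escape time 3
(row=2, col=5): c = 0.9100 + -0.5500i → escape time 2
(row=3, col=0): c = -0.1900 + -0.7100i → escape time 7
(row=3, col=1): c = 0.0300 + -0.7100i → escape time 7
(row=3, col=2): c = 0.2500 + -0.7100i → escape time 6
(row=3, col=3): c = 0.4700 + -0.7100i → escape time 4
(row=3, col=4): c = 0.6900 + -0.7100i → escape time 3
(row=3, col=5): c = 0.9100 + -0.7100i → escape time 2
(row=4, col=0): c = -0.1900 + -0.8700i → escape time 7
(row=4, col=1): c = 0.0300 + -0.8700i → escape time 7
(row=4, col=2): c = 0.2500 + -0.8700i → escape time 4
(row=4, col=3): c = 0.4700 + -0.8700i → escape time 3
(row=4, col=4): c = 0.6900 + -0.8700i → escape time 2
(row=4, col=5): c = 0.9100 + -0.8700i → escape time 2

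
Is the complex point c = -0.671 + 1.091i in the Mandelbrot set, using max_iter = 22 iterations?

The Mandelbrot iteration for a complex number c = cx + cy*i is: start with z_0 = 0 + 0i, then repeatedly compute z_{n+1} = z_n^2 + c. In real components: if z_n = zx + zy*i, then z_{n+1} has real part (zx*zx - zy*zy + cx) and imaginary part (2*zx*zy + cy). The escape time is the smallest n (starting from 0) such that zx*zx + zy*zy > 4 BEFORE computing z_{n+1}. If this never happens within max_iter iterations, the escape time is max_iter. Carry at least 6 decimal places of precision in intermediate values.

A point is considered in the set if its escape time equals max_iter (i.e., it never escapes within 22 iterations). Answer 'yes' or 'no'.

Answer: no

Derivation:
z_0 = 0 + 0i, c = -0.6710 + 1.0910i
Iter 1: z = -0.6710 + 1.0910i, |z|^2 = 1.6405
Iter 2: z = -1.4110 + -0.3731i, |z|^2 = 2.1303
Iter 3: z = 1.1808 + 2.1440i, |z|^2 = 5.9910
Escaped at iteration 3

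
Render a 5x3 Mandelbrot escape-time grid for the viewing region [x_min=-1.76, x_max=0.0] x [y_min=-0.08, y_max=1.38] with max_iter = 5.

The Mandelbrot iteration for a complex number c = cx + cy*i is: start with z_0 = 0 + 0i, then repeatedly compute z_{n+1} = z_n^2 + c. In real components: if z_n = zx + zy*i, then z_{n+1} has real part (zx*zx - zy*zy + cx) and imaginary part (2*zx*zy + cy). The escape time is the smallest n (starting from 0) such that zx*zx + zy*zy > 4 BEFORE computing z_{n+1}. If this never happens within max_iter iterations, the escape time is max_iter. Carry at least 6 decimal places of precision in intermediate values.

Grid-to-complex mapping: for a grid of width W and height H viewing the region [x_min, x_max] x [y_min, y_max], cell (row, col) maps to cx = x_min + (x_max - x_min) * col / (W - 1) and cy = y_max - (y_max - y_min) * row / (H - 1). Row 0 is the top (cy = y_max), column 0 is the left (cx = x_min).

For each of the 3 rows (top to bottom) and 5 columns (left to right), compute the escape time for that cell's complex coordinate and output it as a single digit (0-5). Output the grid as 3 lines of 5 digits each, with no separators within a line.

(row=0, col=0): c = -1.7600 + 1.3800i → escape time 1
(row=0, col=1): c = -1.3200 + 1.3800i → escape time 2
(row=0, col=2): c = -0.8800 + 1.3800i → escape time 2
(row=0, col=3): c = -0.4400 + 1.3800i → escape time 2
(row=0, col=4): c = 0.0000 + 1.3800i → escape time 2
(row=1, col=0): c = -1.7600 + 0.6500i → escape time 3
(row=1, col=1): c = -1.3200 + 0.6500i → escape time 3
(row=1, col=2): c = -0.8800 + 0.6500i → escape time 4
(row=1, col=3): c = -0.4400 + 0.6500i → escape time 5
(row=1, col=4): c = 0.0000 + 0.6500i → escape time 5
(row=2, col=0): c = -1.7600 + -0.0800i → escape time 5
(row=2, col=1): c = -1.3200 + -0.0800i → escape time 5
(row=2, col=2): c = -0.8800 + -0.0800i → escape time 5
(row=2, col=3): c = -0.4400 + -0.0800i → escape time 5
(row=2, col=4): c = 0.0000 + -0.0800i → escape time 5

Answer: 12222
33455
55555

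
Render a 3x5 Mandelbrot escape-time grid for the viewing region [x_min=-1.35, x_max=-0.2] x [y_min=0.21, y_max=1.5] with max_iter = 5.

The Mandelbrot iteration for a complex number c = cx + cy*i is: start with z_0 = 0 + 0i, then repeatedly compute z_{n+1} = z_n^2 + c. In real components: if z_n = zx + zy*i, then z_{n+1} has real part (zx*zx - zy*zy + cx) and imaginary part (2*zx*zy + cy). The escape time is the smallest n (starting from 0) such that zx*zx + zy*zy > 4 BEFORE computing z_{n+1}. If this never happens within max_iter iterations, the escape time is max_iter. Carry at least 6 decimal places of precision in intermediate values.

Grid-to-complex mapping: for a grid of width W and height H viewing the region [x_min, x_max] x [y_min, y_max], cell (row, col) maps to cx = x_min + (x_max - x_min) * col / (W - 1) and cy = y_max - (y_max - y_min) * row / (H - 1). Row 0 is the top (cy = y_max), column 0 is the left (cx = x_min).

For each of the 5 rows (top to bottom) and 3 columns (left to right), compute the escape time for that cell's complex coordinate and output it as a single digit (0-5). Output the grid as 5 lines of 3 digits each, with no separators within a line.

Answer: 122
234
345
355
555

Derivation:
(row=0, col=0): c = -1.3500 + 1.5000i → escape time 1
(row=0, col=1): c = -0.7750 + 1.5000i → escape time 2
(row=0, col=2): c = -0.2000 + 1.5000i → escape time 2
(row=1, col=0): c = -1.3500 + 1.1775i → escape time 2
(row=1, col=1): c = -0.7750 + 1.1775i → escape time 3
(row=1, col=2): c = -0.2000 + 1.1775i → escape time 4
(row=2, col=0): c = -1.3500 + 0.8550i → escape time 3
(row=2, col=1): c = -0.7750 + 0.8550i → escape time 4
(row=2, col=2): c = -0.2000 + 0.8550i → escape time 5
(row=3, col=0): c = -1.3500 + 0.5325i → escape time 3
(row=3, col=1): c = -0.7750 + 0.5325i → escape time 5
(row=3, col=2): c = -0.2000 + 0.5325i → escape time 5
(row=4, col=0): c = -1.3500 + 0.2100i → escape time 5
(row=4, col=1): c = -0.7750 + 0.2100i → escape time 5
(row=4, col=2): c = -0.2000 + 0.2100i → escape time 5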